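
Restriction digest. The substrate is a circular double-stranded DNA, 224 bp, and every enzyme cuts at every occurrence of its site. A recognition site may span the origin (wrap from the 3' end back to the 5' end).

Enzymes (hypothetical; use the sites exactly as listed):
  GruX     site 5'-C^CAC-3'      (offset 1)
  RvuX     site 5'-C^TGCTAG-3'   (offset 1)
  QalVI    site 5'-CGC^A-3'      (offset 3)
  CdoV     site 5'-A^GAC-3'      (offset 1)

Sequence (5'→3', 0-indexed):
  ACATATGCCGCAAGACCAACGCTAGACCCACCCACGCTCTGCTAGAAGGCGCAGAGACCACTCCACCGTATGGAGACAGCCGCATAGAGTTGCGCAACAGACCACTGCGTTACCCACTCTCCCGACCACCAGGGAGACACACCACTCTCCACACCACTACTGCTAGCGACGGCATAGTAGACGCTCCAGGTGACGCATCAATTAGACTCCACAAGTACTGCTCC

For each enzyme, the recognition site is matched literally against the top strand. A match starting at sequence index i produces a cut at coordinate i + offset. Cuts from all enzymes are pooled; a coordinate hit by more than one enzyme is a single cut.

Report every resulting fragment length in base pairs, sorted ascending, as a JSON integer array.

[2,3,3,3,4,4,4,5,5,5,6,7,7,7,8,9,9,11,11,12,12,12,12,13,14,17,19]

Site scan:
  GruX CCAC/1: at [27, 31, 57, 62, 101, 113, 125, 141, 148, 153, 208, 222] ⇒ [28, 32, 58, 63, 102, 114, 126, 142, 149, 154, 209, 223]
  RvuX CTGCTAG/1: at [38, 159] ⇒ [39, 160]
  QalVI CGCA/3: at [8, 49, 80, 92, 193] ⇒ [11, 52, 83, 95, 196]
  CdoV AGAC/1: at [12, 23, 54, 73, 98, 134, 178, 203] ⇒ [13, 24, 55, 74, 99, 135, 179, 204]

All cut coordinates (distinct, sorted): [11, 13, 24, 28, 32, 39, 52, 55, 58, 63, 74, 83, 95, 99, 102, 114, 126, 135, 142, 149, 154, 160, 179, 196, 204, 209, 223]

Fragment lengths:
  11→13: 2 bp
  13→24: 11 bp
  24→28: 4 bp
  28→32: 4 bp
  32→39: 7 bp
  39→52: 13 bp
  52→55: 3 bp
  55→58: 3 bp
  58→63: 5 bp
  63→74: 11 bp
  74→83: 9 bp
  83→95: 12 bp
  95→99: 4 bp
  99→102: 3 bp
  102→114: 12 bp
  114→126: 12 bp
  126→135: 9 bp
  135→142: 7 bp
  142→149: 7 bp
  149→154: 5 bp
  154→160: 6 bp
  160→179: 19 bp
  179→196: 17 bp
  196→204: 8 bp
  204→209: 5 bp
  209→223: 14 bp
  223→11 (wrap): 224-223+11 = 12 bp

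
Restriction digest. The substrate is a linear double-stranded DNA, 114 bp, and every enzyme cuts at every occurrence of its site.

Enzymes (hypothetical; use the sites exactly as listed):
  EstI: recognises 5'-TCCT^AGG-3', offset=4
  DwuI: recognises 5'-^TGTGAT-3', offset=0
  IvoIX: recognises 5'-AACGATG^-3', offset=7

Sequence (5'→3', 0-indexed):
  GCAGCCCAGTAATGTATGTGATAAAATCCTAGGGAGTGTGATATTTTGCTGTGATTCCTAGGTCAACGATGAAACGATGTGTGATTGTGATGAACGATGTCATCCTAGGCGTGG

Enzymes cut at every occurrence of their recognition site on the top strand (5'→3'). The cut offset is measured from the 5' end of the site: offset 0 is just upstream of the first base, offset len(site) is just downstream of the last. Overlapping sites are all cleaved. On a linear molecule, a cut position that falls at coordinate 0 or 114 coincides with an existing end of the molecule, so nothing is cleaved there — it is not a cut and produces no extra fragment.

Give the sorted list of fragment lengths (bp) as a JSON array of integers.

Per-enzyme occurrences:
  EstI TCCTAGG/4: at [26, 55, 102] ⇒ [30, 59, 106]
  DwuI TGTGAT/0: at [16, 36, 49, 79, 85] ⇒ [16, 36, 49, 79, 85]
  IvoIX AACGATG/7: at [64, 72, 92] ⇒ [71, 79, 99]

Pooled cuts: [16, 30, 36, 49, 59, 71, 79, 85, 99, 106]

Fragments:
  [0,16): 16 bp
  [16,30): 14 bp
  [30,36): 6 bp
  [36,49): 13 bp
  [49,59): 10 bp
  [59,71): 12 bp
  [71,79): 8 bp
  [79,85): 6 bp
  [85,99): 14 bp
  [99,106): 7 bp
  [106,114): 8 bp

[6,6,7,8,8,10,12,13,14,14,16]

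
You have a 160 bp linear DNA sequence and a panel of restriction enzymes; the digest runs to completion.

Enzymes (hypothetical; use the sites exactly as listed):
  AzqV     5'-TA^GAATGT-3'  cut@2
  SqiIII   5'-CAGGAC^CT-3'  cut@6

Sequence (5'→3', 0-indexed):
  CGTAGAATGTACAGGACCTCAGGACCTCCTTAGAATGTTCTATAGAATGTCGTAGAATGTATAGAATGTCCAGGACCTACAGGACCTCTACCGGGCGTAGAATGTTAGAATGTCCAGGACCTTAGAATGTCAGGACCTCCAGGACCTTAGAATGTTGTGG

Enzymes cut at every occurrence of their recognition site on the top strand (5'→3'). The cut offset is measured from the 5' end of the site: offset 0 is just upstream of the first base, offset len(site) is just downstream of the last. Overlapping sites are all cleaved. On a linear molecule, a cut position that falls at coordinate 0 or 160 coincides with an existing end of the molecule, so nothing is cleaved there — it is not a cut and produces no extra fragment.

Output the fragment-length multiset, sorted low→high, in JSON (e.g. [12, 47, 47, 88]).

[4,4,4,7,8,8,9,9,9,10,11,12,12,13,13,13,14]

Scan for sites:
  AzqV (TAGAATGT, off=2): starts [2, 30, 42, 52, 61, 97, 105, 122, 147] → cuts [4, 32, 44, 54, 63, 99, 107, 124, 149]
  SqiIII (CAGGACCT, off=6): starts [11, 19, 70, 79, 114, 130, 139] → cuts [17, 25, 76, 85, 120, 136, 145]

Pooled cuts: [4, 17, 25, 32, 44, 54, 63, 76, 85, 99, 107, 120, 124, 136, 145, 149]

Fragments:
  [0,4): 4 bp
  [4,17): 13 bp
  [17,25): 8 bp
  [25,32): 7 bp
  [32,44): 12 bp
  [44,54): 10 bp
  [54,63): 9 bp
  [63,76): 13 bp
  [76,85): 9 bp
  [85,99): 14 bp
  [99,107): 8 bp
  [107,120): 13 bp
  [120,124): 4 bp
  [124,136): 12 bp
  [136,145): 9 bp
  [145,149): 4 bp
  [149,160): 11 bp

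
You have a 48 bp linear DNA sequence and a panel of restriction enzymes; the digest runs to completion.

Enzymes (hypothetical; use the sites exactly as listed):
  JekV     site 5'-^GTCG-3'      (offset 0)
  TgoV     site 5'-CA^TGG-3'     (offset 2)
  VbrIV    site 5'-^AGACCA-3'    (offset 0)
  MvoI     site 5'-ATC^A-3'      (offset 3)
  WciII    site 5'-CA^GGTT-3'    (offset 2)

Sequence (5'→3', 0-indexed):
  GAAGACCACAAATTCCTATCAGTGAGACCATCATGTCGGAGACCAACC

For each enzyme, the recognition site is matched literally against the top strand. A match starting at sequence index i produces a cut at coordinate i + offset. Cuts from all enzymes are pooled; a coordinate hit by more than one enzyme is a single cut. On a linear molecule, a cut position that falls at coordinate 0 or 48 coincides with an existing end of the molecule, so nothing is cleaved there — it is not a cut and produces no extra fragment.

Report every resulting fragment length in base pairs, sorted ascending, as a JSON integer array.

[2,2,4,5,8,9,18]

Per-enzyme occurrences:
  JekV (GTCG, off=0): starts [34] → cuts [34]
  TgoV (CATGG, off=2): no sites
  VbrIV (AGACCA, off=0): starts [2, 24, 39] → cuts [2, 24, 39]
  MvoI (ATCA, off=3): starts [17, 29] → cuts [20, 32]
  WciII (CAGGTT, off=2): no sites

Pooled cuts: [2, 20, 24, 32, 34, 39]

Fragments:
  [0,2): 2 bp
  [2,20): 18 bp
  [20,24): 4 bp
  [24,32): 8 bp
  [32,34): 2 bp
  [34,39): 5 bp
  [39,48): 9 bp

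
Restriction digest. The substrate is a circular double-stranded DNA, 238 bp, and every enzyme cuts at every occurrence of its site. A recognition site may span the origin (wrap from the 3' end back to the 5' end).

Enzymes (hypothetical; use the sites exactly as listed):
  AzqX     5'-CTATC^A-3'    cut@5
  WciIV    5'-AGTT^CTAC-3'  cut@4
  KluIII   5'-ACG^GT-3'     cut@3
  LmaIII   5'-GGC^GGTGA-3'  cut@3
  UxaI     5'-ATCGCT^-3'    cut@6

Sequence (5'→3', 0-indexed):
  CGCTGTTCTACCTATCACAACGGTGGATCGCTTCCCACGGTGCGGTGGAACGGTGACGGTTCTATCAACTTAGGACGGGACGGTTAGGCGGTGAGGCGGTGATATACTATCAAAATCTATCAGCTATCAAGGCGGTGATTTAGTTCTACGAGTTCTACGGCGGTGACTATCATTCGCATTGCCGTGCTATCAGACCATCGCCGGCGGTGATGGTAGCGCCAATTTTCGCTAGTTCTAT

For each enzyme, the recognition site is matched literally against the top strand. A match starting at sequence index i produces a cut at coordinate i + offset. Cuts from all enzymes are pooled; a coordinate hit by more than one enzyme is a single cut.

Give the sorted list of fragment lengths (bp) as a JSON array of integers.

[5,6,6,7,7,7,7,8,8,9,10,10,10,12,12,13,14,14,16,20,37]

Site scan:
  AzqX (CTATCA, off=5): starts [11, 61, 106, 116, 123, 166, 186] → cuts [16, 66, 111, 121, 128, 171, 191]
  WciIV (AGTTCTAC, off=4): starts [141, 150] → cuts [145, 154]
  KluIII (ACGGT, off=3): starts [19, 36, 49, 55, 79] → cuts [22, 39, 52, 58, 82]
  LmaIII (GGCGGTGA, off=3): starts [86, 94, 130, 158, 202] → cuts [89, 97, 133, 161, 205]
  UxaI (ATCGCT, off=6): starts [26, 236] → cuts [4, 32]

All cut coordinates (distinct, sorted): [4, 16, 22, 32, 39, 52, 58, 66, 82, 89, 97, 111, 121, 128, 133, 145, 154, 161, 171, 191, 205]

Fragments:
  4→16: 12 bp
  16→22: 6 bp
  22→32: 10 bp
  32→39: 7 bp
  39→52: 13 bp
  52→58: 6 bp
  58→66: 8 bp
  66→82: 16 bp
  82→89: 7 bp
  89→97: 8 bp
  97→111: 14 bp
  111→121: 10 bp
  121→128: 7 bp
  128→133: 5 bp
  133→145: 12 bp
  145→154: 9 bp
  154→161: 7 bp
  161→171: 10 bp
  171→191: 20 bp
  191→205: 14 bp
  205→4 (wrap): 238-205+4 = 37 bp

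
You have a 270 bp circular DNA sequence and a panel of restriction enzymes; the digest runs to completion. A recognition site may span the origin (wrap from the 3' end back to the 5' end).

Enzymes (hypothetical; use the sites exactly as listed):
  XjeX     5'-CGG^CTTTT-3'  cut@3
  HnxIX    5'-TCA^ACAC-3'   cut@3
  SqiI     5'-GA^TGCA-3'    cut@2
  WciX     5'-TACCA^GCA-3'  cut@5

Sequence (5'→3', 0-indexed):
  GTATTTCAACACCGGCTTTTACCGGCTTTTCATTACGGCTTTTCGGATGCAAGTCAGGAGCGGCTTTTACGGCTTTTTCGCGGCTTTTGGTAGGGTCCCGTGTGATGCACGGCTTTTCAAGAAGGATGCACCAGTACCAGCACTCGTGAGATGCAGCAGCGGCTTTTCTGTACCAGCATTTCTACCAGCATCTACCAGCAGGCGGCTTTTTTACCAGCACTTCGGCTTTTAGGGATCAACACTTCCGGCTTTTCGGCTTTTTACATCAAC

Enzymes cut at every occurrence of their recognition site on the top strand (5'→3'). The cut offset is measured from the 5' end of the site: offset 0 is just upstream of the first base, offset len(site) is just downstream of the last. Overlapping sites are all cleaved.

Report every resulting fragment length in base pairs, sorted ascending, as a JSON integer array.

Scan for sites:
  XjeX (CGGCTTTT, off=3): starts [12, 22, 35, 60, 69, 80, 109, 159, 202, 222, 245, 253] → cuts [15, 25, 38, 63, 72, 83, 112, 162, 205, 225, 248, 256]
  HnxIX (TCAACAC, off=3): starts [5, 235] → cuts [8, 238]
  SqiI (GATGCA, off=2): starts [45, 103, 124, 149] → cuts [47, 105, 126, 151]
  WciX (TACCAGCA, off=5): starts [134, 170, 182, 192, 211] → cuts [139, 175, 187, 197, 216]

Pooled cuts: [8, 15, 25, 38, 47, 63, 72, 83, 105, 112, 126, 139, 151, 162, 175, 187, 197, 205, 216, 225, 238, 248, 256]

Fragments:
  8→15: 7 bp
  15→25: 10 bp
  25→38: 13 bp
  38→47: 9 bp
  47→63: 16 bp
  63→72: 9 bp
  72→83: 11 bp
  83→105: 22 bp
  105→112: 7 bp
  112→126: 14 bp
  126→139: 13 bp
  139→151: 12 bp
  151→162: 11 bp
  162→175: 13 bp
  175→187: 12 bp
  187→197: 10 bp
  197→205: 8 bp
  205→216: 11 bp
  216→225: 9 bp
  225→238: 13 bp
  238→248: 10 bp
  248→256: 8 bp
  256→8 (wrap): 270-256+8 = 22 bp

[7,7,8,8,9,9,9,10,10,10,11,11,11,12,12,13,13,13,13,14,16,22,22]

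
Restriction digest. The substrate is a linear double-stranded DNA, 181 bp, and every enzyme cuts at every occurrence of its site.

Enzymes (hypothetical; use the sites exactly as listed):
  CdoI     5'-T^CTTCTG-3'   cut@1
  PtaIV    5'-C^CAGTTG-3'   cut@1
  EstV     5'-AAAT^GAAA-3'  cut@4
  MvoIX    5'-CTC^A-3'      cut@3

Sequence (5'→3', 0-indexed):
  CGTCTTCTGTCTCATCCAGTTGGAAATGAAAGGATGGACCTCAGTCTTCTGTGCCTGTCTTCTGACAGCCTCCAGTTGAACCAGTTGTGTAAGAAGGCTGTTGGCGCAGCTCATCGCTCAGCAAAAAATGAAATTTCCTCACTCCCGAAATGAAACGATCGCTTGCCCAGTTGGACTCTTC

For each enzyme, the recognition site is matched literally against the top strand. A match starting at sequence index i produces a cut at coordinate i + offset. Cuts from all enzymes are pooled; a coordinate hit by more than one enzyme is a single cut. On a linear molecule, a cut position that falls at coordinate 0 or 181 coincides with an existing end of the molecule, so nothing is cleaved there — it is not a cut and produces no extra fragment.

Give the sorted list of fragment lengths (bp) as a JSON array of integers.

[3,3,3,7,9,10,10,11,11,11,13,14,14,15,16,31]

Site scan:
  CdoI (TCTTCTG, off=1): starts [2, 44, 57] → cuts [3, 45, 58]
  PtaIV (CCAGTTG, off=1): starts [15, 71, 80, 166] → cuts [16, 72, 81, 167]
  EstV (AAATGAAA, off=4): starts [23, 125, 147] → cuts [27, 129, 151]
  MvoIX (CTCA, off=3): starts [10, 39, 109, 116, 137] → cuts [13, 42, 112, 119, 140]

Pooled cuts: [3, 13, 16, 27, 42, 45, 58, 72, 81, 112, 119, 129, 140, 151, 167]

Fragments:
  [0,3): 3 bp
  [3,13): 10 bp
  [13,16): 3 bp
  [16,27): 11 bp
  [27,42): 15 bp
  [42,45): 3 bp
  [45,58): 13 bp
  [58,72): 14 bp
  [72,81): 9 bp
  [81,112): 31 bp
  [112,119): 7 bp
  [119,129): 10 bp
  [129,140): 11 bp
  [140,151): 11 bp
  [151,167): 16 bp
  [167,181): 14 bp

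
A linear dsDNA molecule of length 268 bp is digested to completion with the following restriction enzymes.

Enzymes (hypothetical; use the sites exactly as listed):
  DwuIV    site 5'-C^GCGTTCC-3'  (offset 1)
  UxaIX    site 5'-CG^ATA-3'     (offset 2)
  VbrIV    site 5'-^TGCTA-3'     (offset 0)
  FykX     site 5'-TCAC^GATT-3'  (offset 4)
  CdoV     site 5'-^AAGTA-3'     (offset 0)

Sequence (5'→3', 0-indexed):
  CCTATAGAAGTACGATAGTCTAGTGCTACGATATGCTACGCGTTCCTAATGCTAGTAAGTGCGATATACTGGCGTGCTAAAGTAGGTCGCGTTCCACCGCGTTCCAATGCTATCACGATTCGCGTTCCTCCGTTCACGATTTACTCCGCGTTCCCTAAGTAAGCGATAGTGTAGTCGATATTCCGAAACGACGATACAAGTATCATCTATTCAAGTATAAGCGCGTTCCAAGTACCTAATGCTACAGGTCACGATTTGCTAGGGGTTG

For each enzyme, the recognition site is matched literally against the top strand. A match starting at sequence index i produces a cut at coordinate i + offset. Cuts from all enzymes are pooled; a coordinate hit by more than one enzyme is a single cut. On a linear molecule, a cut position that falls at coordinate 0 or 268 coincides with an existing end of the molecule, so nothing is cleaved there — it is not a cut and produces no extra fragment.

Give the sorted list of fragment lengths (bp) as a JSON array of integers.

Scan for sites:
  DwuIV (CGCGTTCC, off=1): starts [38, 87, 97, 120, 146, 221] → cuts [39, 88, 98, 121, 147, 222]
  UxaIX (CGATA, off=2): starts [12, 28, 61, 163, 175, 191] → cuts [14, 30, 63, 165, 177, 193]
  VbrIV (TGCTA, off=0): starts [23, 33, 49, 74, 107, 239, 256] → cuts [23, 33, 49, 74, 107, 239, 256]
  FykX (TCACGATT, off=4): starts [112, 133, 248] → cuts [116, 137, 252]
  CdoV (AAGTA, off=0): starts [7, 79, 156, 197, 212, 229] → cuts [7, 79, 156, 197, 212, 229]

Pooled cuts: [7, 14, 23, 30, 33, 39, 49, 63, 74, 79, 88, 98, 107, 116, 121, 137, 147, 156, 165, 177, 193, 197, 212, 222, 229, 239, 252, 256]

Fragment lengths:
  [0,7): 7 bp
  [7,14): 7 bp
  [14,23): 9 bp
  [23,30): 7 bp
  [30,33): 3 bp
  [33,39): 6 bp
  [39,49): 10 bp
  [49,63): 14 bp
  [63,74): 11 bp
  [74,79): 5 bp
  [79,88): 9 bp
  [88,98): 10 bp
  [98,107): 9 bp
  [107,116): 9 bp
  [116,121): 5 bp
  [121,137): 16 bp
  [137,147): 10 bp
  [147,156): 9 bp
  [156,165): 9 bp
  [165,177): 12 bp
  [177,193): 16 bp
  [193,197): 4 bp
  [197,212): 15 bp
  [212,222): 10 bp
  [222,229): 7 bp
  [229,239): 10 bp
  [239,252): 13 bp
  [252,256): 4 bp
  [256,268): 12 bp

[3,4,4,5,5,6,7,7,7,7,9,9,9,9,9,9,10,10,10,10,10,11,12,12,13,14,15,16,16]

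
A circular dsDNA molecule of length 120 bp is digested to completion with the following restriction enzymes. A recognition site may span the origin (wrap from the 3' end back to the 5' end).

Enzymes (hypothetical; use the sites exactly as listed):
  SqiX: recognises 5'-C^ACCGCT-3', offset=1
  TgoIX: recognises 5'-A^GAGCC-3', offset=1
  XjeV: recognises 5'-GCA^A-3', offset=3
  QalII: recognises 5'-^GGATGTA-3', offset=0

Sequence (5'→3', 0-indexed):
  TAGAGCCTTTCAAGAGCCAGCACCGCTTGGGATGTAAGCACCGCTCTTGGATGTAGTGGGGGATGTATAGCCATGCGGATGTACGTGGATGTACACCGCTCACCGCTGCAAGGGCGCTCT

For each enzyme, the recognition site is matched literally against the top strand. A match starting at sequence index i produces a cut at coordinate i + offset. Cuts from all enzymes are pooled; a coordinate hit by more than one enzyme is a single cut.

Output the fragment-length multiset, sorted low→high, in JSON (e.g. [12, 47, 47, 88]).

[7,8,8,8,9,9,10,10,11,12,12,16]

Per-enzyme occurrences:
  SqiX CACCGCT/1: at [20, 38, 93, 100] ⇒ [21, 39, 94, 101]
  TgoIX AGAGCC/1: at [1, 12] ⇒ [2, 13]
  XjeV GCAA/3: at [107] ⇒ [110]
  QalII GGATGTA/0: at [29, 48, 60, 76, 86] ⇒ [29, 48, 60, 76, 86]

Pooled cuts: [2, 13, 21, 29, 39, 48, 60, 76, 86, 94, 101, 110]

Fragments:
  2→13: 11 bp
  13→21: 8 bp
  21→29: 8 bp
  29→39: 10 bp
  39→48: 9 bp
  48→60: 12 bp
  60→76: 16 bp
  76→86: 10 bp
  86→94: 8 bp
  94→101: 7 bp
  101→110: 9 bp
  110→2 (wrap): 120-110+2 = 12 bp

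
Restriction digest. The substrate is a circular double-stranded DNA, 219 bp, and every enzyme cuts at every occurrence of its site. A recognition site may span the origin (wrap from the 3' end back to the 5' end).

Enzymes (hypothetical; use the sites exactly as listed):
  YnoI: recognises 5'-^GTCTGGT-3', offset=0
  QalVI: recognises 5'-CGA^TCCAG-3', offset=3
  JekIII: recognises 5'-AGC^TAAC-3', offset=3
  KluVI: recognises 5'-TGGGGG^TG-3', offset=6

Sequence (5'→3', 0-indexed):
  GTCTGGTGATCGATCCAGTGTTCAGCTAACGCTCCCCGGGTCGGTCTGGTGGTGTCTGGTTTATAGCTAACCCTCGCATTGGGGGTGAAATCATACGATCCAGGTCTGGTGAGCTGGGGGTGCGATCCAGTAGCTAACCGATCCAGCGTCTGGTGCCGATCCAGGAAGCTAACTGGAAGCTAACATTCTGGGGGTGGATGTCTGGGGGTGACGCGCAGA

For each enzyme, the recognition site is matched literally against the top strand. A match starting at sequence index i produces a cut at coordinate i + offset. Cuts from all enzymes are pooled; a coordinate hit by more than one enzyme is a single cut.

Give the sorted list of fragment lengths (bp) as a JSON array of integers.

Site scan:
  YnoI (GTCTGGT, off=0): starts [0, 43, 53, 103, 147] → cuts [0, 43, 53, 103, 147]
  QalVI (CGATCCAG, off=3): starts [10, 95, 122, 138, 156] → cuts [13, 98, 125, 141, 159]
  JekIII (AGCTAAC, off=3): starts [23, 64, 131, 166, 177] → cuts [26, 67, 134, 169, 180]
  KluVI (TGGGGGTG, off=6): starts [79, 114, 188, 202] → cuts [85, 120, 194, 208]

All cut coordinates (distinct, sorted): [0, 13, 26, 43, 53, 67, 85, 98, 103, 120, 125, 134, 141, 147, 159, 169, 180, 194, 208]

Fragments:
  0→13: 13 bp
  13→26: 13 bp
  26→43: 17 bp
  43→53: 10 bp
  53→67: 14 bp
  67→85: 18 bp
  85→98: 13 bp
  98→103: 5 bp
  103→120: 17 bp
  120→125: 5 bp
  125→134: 9 bp
  134→141: 7 bp
  141→147: 6 bp
  147→159: 12 bp
  159→169: 10 bp
  169→180: 11 bp
  180→194: 14 bp
  194→208: 14 bp
  208→0 (wrap): 219-208+0 = 11 bp

[5,5,6,7,9,10,10,11,11,12,13,13,13,14,14,14,17,17,18]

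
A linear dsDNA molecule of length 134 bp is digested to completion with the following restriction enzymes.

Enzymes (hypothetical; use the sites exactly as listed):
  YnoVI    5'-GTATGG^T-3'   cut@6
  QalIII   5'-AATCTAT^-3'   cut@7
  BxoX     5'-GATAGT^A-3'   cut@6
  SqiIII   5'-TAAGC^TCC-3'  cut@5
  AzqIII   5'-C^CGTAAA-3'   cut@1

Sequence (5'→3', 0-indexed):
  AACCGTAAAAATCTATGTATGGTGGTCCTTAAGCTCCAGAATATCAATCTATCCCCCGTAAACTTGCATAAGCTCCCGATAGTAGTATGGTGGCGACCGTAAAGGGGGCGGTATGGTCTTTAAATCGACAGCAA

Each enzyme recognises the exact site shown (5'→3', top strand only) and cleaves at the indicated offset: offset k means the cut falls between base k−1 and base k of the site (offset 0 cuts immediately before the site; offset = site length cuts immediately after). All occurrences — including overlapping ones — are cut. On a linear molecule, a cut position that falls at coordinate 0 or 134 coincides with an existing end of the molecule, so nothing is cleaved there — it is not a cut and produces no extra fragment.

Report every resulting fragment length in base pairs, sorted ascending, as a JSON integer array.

Per-enzyme occurrences:
  YnoVI GTATGGT/6: at [16, 84, 110] ⇒ [22, 90, 116]
  QalIII AATCTAT/7: at [9, 45] ⇒ [16, 52]
  BxoX GATAGTA/6: at [77] ⇒ [83]
  SqiIII TAAGCTCC/5: at [29, 68] ⇒ [34, 73]
  AzqIII CCGTAAA/1: at [2, 55, 96] ⇒ [3, 56, 97]

All cut coordinates (distinct, sorted): [3, 16, 22, 34, 52, 56, 73, 83, 90, 97, 116]

Fragments:
  [0,3): 3 bp
  [3,16): 13 bp
  [16,22): 6 bp
  [22,34): 12 bp
  [34,52): 18 bp
  [52,56): 4 bp
  [56,73): 17 bp
  [73,83): 10 bp
  [83,90): 7 bp
  [90,97): 7 bp
  [97,116): 19 bp
  [116,134): 18 bp

[3,4,6,7,7,10,12,13,17,18,18,19]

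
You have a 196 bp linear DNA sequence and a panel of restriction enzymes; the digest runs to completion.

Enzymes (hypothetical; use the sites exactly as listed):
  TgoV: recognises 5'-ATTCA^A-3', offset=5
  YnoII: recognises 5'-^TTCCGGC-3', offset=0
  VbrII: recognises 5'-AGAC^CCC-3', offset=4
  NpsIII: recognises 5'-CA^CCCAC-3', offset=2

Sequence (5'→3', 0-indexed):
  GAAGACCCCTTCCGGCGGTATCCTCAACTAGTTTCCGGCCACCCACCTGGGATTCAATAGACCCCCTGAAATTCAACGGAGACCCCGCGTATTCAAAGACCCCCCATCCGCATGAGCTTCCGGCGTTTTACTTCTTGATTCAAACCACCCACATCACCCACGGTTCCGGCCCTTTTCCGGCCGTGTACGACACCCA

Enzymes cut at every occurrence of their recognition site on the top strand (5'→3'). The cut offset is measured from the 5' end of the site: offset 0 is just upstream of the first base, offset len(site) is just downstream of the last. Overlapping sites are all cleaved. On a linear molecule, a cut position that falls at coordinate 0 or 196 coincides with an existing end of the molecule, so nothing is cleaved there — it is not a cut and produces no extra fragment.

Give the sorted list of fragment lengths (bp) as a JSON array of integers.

Per-enzyme occurrences:
  TgoV ATTCAA/5: at [51, 70, 90, 137] ⇒ [56, 75, 95, 142]
  YnoII TTCCGGC/0: at [9, 32, 117, 163, 174] ⇒ [9, 32, 117, 163, 174]
  VbrII AGACCCC/4: at [2, 58, 79, 96] ⇒ [6, 62, 83, 100]
  NpsIII CACCCAC/2: at [39, 145, 154] ⇒ [41, 147, 156]

All cut coordinates (distinct, sorted): [6, 9, 32, 41, 56, 62, 75, 83, 95, 100, 117, 142, 147, 156, 163, 174]

Fragment lengths:
  [0,6): 6 bp
  [6,9): 3 bp
  [9,32): 23 bp
  [32,41): 9 bp
  [41,56): 15 bp
  [56,62): 6 bp
  [62,75): 13 bp
  [75,83): 8 bp
  [83,95): 12 bp
  [95,100): 5 bp
  [100,117): 17 bp
  [117,142): 25 bp
  [142,147): 5 bp
  [147,156): 9 bp
  [156,163): 7 bp
  [163,174): 11 bp
  [174,196): 22 bp

[3,5,5,6,6,7,8,9,9,11,12,13,15,17,22,23,25]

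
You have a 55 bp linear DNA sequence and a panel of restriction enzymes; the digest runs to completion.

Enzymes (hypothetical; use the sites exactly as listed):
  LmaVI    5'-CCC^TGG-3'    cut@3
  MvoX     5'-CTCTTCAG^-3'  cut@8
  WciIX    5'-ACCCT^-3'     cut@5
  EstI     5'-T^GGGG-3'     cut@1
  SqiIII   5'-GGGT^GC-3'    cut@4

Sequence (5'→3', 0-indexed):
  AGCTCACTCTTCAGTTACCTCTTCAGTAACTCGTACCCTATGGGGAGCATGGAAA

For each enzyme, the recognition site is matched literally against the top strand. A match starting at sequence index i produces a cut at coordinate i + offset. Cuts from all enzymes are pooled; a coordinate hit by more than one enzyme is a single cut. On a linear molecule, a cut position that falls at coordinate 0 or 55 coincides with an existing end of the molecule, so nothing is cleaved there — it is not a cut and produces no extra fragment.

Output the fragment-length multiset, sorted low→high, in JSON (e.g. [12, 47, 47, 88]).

[2,12,13,14,14]

Site scan:
  LmaVI (CCCTGG, off=3): no sites
  MvoX CTCTTCAG/8: at [6, 18] ⇒ [14, 26]
  WciIX ACCCT/5: at [34] ⇒ [39]
  EstI TGGGG/1: at [40] ⇒ [41]
  SqiIII (GGGTGC, off=4): no sites

All cut coordinates (distinct, sorted): [14, 26, 39, 41]

Fragments:
  [0,14): 14 bp
  [14,26): 12 bp
  [26,39): 13 bp
  [39,41): 2 bp
  [41,55): 14 bp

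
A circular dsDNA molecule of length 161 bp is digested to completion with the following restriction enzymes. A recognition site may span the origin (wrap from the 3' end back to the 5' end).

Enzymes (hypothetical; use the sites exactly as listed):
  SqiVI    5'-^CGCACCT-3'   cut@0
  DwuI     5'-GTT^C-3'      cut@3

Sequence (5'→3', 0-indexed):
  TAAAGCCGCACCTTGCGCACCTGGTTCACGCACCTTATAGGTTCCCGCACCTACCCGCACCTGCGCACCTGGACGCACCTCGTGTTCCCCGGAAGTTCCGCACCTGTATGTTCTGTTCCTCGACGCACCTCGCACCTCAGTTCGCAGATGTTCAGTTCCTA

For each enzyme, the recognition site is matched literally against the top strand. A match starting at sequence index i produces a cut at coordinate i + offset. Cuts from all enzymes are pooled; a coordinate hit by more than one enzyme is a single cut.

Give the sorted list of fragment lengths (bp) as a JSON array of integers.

Scan for sites:
  SqiVI (CGCACCT, off=0): starts [6, 15, 28, 45, 55, 63, 73, 98, 123, 130] → cuts [6, 15, 28, 45, 55, 63, 73, 98, 123, 130]
  DwuI (GTTC, off=3): starts [23, 40, 83, 94, 109, 114, 139, 149, 154] → cuts [26, 43, 86, 97, 112, 117, 142, 152, 157]

All cut coordinates (distinct, sorted): [6, 15, 26, 28, 43, 45, 55, 63, 73, 86, 97, 98, 112, 117, 123, 130, 142, 152, 157]

Fragments:
  6→15: 9 bp
  15→26: 11 bp
  26→28: 2 bp
  28→43: 15 bp
  43→45: 2 bp
  45→55: 10 bp
  55→63: 8 bp
  63→73: 10 bp
  73→86: 13 bp
  86→97: 11 bp
  97→98: 1 bp
  98→112: 14 bp
  112→117: 5 bp
  117→123: 6 bp
  123→130: 7 bp
  130→142: 12 bp
  142→152: 10 bp
  152→157: 5 bp
  157→6 (wrap): 161-157+6 = 10 bp

[1,2,2,5,5,6,7,8,9,10,10,10,10,11,11,12,13,14,15]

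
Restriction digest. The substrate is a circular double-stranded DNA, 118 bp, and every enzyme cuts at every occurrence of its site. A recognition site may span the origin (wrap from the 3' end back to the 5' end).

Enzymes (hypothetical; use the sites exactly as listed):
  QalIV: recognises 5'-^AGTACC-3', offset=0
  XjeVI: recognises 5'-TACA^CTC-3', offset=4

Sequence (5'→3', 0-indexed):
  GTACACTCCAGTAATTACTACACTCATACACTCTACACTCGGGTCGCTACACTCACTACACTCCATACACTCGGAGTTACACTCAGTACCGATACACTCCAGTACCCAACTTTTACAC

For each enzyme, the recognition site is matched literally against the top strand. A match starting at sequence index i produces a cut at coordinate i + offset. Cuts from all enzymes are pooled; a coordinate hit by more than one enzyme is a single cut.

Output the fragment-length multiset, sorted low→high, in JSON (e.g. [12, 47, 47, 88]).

Site scan:
  QalIV (AGTACC, off=0): starts [84, 100] → cuts [84, 100]
  XjeVI (TACACTC, off=4): starts [1, 18, 26, 33, 47, 56, 65, 77, 92] → cuts [5, 22, 30, 37, 51, 60, 69, 81, 96]

All cut coordinates (distinct, sorted): [5, 22, 30, 37, 51, 60, 69, 81, 84, 96, 100]

Fragment lengths:
  5→22: 17 bp
  22→30: 8 bp
  30→37: 7 bp
  37→51: 14 bp
  51→60: 9 bp
  60→69: 9 bp
  69→81: 12 bp
  81→84: 3 bp
  84→96: 12 bp
  96→100: 4 bp
  100→5 (wrap): 118-100+5 = 23 bp

[3,4,7,8,9,9,12,12,14,17,23]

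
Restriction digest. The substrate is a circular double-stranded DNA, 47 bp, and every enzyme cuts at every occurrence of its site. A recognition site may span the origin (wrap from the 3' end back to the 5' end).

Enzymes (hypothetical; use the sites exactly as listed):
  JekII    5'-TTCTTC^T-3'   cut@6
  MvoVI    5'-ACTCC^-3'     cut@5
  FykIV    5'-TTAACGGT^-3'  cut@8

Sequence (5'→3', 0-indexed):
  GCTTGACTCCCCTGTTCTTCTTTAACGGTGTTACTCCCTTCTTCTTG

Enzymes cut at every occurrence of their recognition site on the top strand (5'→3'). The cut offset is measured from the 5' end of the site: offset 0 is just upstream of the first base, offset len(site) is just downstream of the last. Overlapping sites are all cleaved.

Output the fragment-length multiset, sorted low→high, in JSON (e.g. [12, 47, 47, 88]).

Site scan:
  JekII TTCTTCT/6: at [14, 38] ⇒ [20, 44]
  MvoVI ACTCC/5: at [5, 32] ⇒ [10, 37]
  FykIV TTAACGGT/8: at [21] ⇒ [29]

Pooled cuts: [10, 20, 29, 37, 44]

Fragments:
  10→20: 10 bp
  20→29: 9 bp
  29→37: 8 bp
  37→44: 7 bp
  44→10 (wrap): 47-44+10 = 13 bp

[7,8,9,10,13]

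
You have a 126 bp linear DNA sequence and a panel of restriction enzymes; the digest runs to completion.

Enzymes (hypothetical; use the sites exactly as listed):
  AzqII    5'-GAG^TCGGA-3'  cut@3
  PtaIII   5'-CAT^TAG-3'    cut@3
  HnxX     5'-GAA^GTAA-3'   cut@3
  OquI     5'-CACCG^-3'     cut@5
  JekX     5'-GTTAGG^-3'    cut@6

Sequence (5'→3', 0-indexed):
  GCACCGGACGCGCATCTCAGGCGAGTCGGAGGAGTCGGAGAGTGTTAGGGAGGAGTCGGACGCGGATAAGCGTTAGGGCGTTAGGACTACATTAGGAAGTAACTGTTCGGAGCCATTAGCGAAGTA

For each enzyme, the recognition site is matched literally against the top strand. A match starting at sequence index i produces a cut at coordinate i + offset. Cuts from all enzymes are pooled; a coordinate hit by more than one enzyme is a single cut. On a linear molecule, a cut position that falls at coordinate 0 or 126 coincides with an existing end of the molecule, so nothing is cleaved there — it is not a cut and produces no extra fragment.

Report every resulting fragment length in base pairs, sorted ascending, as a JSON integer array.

[6,6,6,7,8,9,10,15,18,19,22]

Scan for sites:
  AzqII GAGTCGGA/3: at [22, 31, 52] ⇒ [25, 34, 55]
  PtaIII CATTAG/3: at [89, 113] ⇒ [92, 116]
  HnxX GAAGTAA/3: at [95] ⇒ [98]
  OquI CACCG/5: at [1] ⇒ [6]
  JekX GTTAGG/6: at [43, 71, 79] ⇒ [49, 77, 85]

Pooled cuts: [6, 25, 34, 49, 55, 77, 85, 92, 98, 116]

Fragments:
  [0,6): 6 bp
  [6,25): 19 bp
  [25,34): 9 bp
  [34,49): 15 bp
  [49,55): 6 bp
  [55,77): 22 bp
  [77,85): 8 bp
  [85,92): 7 bp
  [92,98): 6 bp
  [98,116): 18 bp
  [116,126): 10 bp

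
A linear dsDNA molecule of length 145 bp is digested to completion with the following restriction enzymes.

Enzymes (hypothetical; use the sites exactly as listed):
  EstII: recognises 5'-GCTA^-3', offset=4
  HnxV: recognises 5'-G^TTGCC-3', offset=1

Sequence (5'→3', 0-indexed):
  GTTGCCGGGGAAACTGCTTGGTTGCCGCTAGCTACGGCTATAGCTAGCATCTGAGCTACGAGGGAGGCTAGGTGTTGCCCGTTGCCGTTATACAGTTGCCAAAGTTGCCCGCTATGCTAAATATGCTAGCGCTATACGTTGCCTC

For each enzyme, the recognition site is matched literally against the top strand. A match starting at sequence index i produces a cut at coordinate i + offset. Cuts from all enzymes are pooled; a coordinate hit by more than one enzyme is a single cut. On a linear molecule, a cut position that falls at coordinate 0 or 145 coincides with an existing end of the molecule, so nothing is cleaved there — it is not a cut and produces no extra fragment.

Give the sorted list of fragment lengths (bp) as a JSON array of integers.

Site scan:
  EstII (GCTA, off=4): starts [26, 30, 36, 42, 54, 66, 110, 115, 124, 130] → cuts [30, 34, 40, 46, 58, 70, 114, 119, 128, 134]
  HnxV (GTTGCC, off=1): starts [0, 20, 73, 80, 94, 103, 137] → cuts [1, 21, 74, 81, 95, 104, 138]

All cut coordinates (distinct, sorted): [1, 21, 30, 34, 40, 46, 58, 70, 74, 81, 95, 104, 114, 119, 128, 134, 138]

Fragment lengths:
  [0,1): 1 bp
  [1,21): 20 bp
  [21,30): 9 bp
  [30,34): 4 bp
  [34,40): 6 bp
  [40,46): 6 bp
  [46,58): 12 bp
  [58,70): 12 bp
  [70,74): 4 bp
  [74,81): 7 bp
  [81,95): 14 bp
  [95,104): 9 bp
  [104,114): 10 bp
  [114,119): 5 bp
  [119,128): 9 bp
  [128,134): 6 bp
  [134,138): 4 bp
  [138,145): 7 bp

[1,4,4,4,5,6,6,6,7,7,9,9,9,10,12,12,14,20]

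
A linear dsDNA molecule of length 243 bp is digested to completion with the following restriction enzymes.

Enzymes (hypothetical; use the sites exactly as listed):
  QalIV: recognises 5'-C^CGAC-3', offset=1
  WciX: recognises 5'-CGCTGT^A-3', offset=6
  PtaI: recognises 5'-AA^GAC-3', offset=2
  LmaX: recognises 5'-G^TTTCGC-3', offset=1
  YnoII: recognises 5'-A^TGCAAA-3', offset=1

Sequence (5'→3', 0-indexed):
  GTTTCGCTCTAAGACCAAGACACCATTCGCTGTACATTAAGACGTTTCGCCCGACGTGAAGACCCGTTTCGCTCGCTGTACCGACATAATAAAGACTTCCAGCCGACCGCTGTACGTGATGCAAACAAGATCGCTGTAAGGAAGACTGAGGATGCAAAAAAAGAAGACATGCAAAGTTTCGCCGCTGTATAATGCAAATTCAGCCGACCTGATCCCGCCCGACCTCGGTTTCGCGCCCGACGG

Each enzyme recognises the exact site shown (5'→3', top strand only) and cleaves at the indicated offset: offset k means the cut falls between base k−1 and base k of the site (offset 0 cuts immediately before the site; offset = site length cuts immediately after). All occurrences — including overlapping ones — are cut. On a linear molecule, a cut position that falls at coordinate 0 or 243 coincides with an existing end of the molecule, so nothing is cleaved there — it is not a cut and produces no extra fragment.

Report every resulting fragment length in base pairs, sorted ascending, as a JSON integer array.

Scan for sites:
  QalIV CCGAC/1: at [50, 80, 102, 203, 218, 236] ⇒ [51, 81, 103, 204, 219, 237]
  WciX CGCTGTA/6: at [27, 73, 107, 131, 182] ⇒ [33, 79, 113, 137, 188]
  PtaI AAGAC/2: at [10, 16, 38, 58, 91, 141, 163] ⇒ [12, 18, 40, 60, 93, 143, 165]
  LmaX GTTTCGC/1: at [0, 43, 65, 175, 227] ⇒ [1, 44, 66, 176, 228]
  YnoII ATGCAAA/1: at [118, 151, 168, 191] ⇒ [119, 152, 169, 192]

All cut coordinates (distinct, sorted): [1, 12, 18, 33, 40, 44, 51, 60, 66, 79, 81, 93, 103, 113, 119, 137, 143, 152, 165, 169, 176, 188, 192, 204, 219, 228, 237]

Fragments:
  [0,1): 1 bp
  [1,12): 11 bp
  [12,18): 6 bp
  [18,33): 15 bp
  [33,40): 7 bp
  [40,44): 4 bp
  [44,51): 7 bp
  [51,60): 9 bp
  [60,66): 6 bp
  [66,79): 13 bp
  [79,81): 2 bp
  [81,93): 12 bp
  [93,103): 10 bp
  [103,113): 10 bp
  [113,119): 6 bp
  [119,137): 18 bp
  [137,143): 6 bp
  [143,152): 9 bp
  [152,165): 13 bp
  [165,169): 4 bp
  [169,176): 7 bp
  [176,188): 12 bp
  [188,192): 4 bp
  [192,204): 12 bp
  [204,219): 15 bp
  [219,228): 9 bp
  [228,237): 9 bp
  [237,243): 6 bp

[1,2,4,4,4,6,6,6,6,6,7,7,7,9,9,9,9,10,10,11,12,12,12,13,13,15,15,18]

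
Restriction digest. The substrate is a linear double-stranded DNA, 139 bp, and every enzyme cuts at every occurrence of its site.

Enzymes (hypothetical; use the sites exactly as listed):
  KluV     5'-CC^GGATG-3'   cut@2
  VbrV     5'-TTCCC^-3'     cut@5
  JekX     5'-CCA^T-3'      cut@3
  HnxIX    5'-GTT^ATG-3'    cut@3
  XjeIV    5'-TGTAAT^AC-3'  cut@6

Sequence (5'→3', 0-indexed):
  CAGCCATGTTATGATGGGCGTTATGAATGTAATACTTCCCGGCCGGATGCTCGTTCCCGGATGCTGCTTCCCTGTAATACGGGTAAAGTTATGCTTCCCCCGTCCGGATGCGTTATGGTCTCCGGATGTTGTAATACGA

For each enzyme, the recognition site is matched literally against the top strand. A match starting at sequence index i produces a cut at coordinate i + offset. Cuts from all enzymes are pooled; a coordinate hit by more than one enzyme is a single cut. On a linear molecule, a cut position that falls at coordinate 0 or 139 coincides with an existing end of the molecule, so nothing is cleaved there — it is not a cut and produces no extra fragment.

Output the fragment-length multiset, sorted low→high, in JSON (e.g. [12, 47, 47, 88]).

Per-enzyme occurrences:
  KluV CCGGATG/2: at [42, 56, 103, 121] ⇒ [44, 58, 105, 123]
  VbrV TTCCC/5: at [35, 53, 67, 94] ⇒ [40, 58, 72, 99]
  JekX CCAT/3: at [3] ⇒ [6]
  HnxIX GTTATG/3: at [7, 19, 87, 111] ⇒ [10, 22, 90, 114]
  XjeIV TGTAATAC/6: at [27, 72, 129] ⇒ [33, 78, 135]

Pooled cuts: [6, 10, 22, 33, 40, 44, 58, 72, 78, 90, 99, 105, 114, 123, 135]

Fragments:
  [0,6): 6 bp
  [6,10): 4 bp
  [10,22): 12 bp
  [22,33): 11 bp
  [33,40): 7 bp
  [40,44): 4 bp
  [44,58): 14 bp
  [58,72): 14 bp
  [72,78): 6 bp
  [78,90): 12 bp
  [90,99): 9 bp
  [99,105): 6 bp
  [105,114): 9 bp
  [114,123): 9 bp
  [123,135): 12 bp
  [135,139): 4 bp

[4,4,4,6,6,6,7,9,9,9,11,12,12,12,14,14]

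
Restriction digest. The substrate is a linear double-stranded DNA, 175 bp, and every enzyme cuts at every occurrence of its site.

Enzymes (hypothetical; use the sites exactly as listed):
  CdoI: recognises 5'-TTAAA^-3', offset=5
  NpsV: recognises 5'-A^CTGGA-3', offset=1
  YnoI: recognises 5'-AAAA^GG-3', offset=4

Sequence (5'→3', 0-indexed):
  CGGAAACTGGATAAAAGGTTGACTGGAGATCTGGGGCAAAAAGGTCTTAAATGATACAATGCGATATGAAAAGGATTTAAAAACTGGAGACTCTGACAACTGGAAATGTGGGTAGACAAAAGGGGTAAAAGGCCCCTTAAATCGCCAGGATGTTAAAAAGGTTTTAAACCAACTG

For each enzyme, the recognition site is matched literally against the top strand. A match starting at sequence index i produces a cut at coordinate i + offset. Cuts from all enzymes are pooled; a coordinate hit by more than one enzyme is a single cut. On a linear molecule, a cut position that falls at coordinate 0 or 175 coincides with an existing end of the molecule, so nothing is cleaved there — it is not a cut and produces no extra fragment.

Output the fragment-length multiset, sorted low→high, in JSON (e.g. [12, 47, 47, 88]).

[2,2,6,6,7,9,9,9,9,10,11,16,16,20,21,22]

Per-enzyme occurrences:
  CdoI TTAAA/5: at [46, 76, 136, 152, 163] ⇒ [51, 81, 141, 157, 168]
  NpsV ACTGGA/1: at [5, 21, 82, 98] ⇒ [6, 22, 83, 99]
  YnoI AAAAGG/4: at [12, 38, 68, 117, 126, 155] ⇒ [16, 42, 72, 121, 130, 159]

Pooled cuts: [6, 16, 22, 42, 51, 72, 81, 83, 99, 121, 130, 141, 157, 159, 168]

Fragment lengths:
  [0,6): 6 bp
  [6,16): 10 bp
  [16,22): 6 bp
  [22,42): 20 bp
  [42,51): 9 bp
  [51,72): 21 bp
  [72,81): 9 bp
  [81,83): 2 bp
  [83,99): 16 bp
  [99,121): 22 bp
  [121,130): 9 bp
  [130,141): 11 bp
  [141,157): 16 bp
  [157,159): 2 bp
  [159,168): 9 bp
  [168,175): 7 bp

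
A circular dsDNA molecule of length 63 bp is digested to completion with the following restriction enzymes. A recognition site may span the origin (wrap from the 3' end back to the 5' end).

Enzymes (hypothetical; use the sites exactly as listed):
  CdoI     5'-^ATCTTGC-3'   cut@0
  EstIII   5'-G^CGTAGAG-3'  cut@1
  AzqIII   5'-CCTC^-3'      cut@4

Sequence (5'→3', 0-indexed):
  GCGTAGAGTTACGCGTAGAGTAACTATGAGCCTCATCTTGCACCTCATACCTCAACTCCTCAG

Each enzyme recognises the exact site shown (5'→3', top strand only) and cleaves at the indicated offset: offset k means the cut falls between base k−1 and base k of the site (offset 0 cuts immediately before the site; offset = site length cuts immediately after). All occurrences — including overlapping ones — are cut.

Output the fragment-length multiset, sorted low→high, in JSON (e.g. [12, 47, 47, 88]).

[3,7,8,12,12,21]

Scan for sites:
  CdoI ATCTTGC/0: at [34] ⇒ [34]
  EstIII GCGTAGAG/1: at [0, 12] ⇒ [1, 13]
  AzqIII CCTC/4: at [30, 42, 49, 57] ⇒ [34, 46, 53, 61]

Pooled cuts: [1, 13, 34, 46, 53, 61]

Fragment lengths:
  1→13: 12 bp
  13→34: 21 bp
  34→46: 12 bp
  46→53: 7 bp
  53→61: 8 bp
  61→1 (wrap): 63-61+1 = 3 bp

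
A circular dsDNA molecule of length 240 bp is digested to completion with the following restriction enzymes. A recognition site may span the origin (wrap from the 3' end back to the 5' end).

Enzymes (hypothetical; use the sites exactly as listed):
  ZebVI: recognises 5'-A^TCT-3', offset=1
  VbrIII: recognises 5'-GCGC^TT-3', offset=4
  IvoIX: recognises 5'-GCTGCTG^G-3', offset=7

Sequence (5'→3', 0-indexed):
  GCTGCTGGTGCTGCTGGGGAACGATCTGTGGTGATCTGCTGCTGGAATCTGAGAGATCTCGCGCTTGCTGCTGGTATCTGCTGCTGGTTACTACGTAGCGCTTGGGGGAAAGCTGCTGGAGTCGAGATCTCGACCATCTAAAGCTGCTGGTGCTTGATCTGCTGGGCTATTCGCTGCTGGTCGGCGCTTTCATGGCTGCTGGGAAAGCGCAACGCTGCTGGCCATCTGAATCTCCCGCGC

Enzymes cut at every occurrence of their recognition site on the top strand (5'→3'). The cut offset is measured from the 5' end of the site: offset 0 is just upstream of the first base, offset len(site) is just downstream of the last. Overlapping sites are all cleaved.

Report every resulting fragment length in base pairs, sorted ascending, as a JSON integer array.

[3,3,4,6,8,8,8,8,9,9,9,9,9,10,10,10,13,14,15,17,17,19,22]

Per-enzyme occurrences:
  ZebVI (ATCT, off=1): starts [23, 33, 46, 55, 75, 126, 135, 156, 223, 229] → cuts [24, 34, 47, 56, 76, 127, 136, 157, 224, 230]
  VbrIII (GCGCTT, off=4): starts [60, 97, 183] → cuts [64, 101, 187]
  IvoIX (GCTGCTGG, off=7): starts [0, 9, 37, 66, 79, 111, 142, 172, 194, 213] → cuts [7, 16, 44, 73, 86, 118, 149, 179, 201, 220]

All cut coordinates (distinct, sorted): [7, 16, 24, 34, 44, 47, 56, 64, 73, 76, 86, 101, 118, 127, 136, 149, 157, 179, 187, 201, 220, 224, 230]

Fragments:
  7→16: 9 bp
  16→24: 8 bp
  24→34: 10 bp
  34→44: 10 bp
  44→47: 3 bp
  47→56: 9 bp
  56→64: 8 bp
  64→73: 9 bp
  73→76: 3 bp
  76→86: 10 bp
  86→101: 15 bp
  101→118: 17 bp
  118→127: 9 bp
  127→136: 9 bp
  136→149: 13 bp
  149→157: 8 bp
  157→179: 22 bp
  179→187: 8 bp
  187→201: 14 bp
  201→220: 19 bp
  220→224: 4 bp
  224→230: 6 bp
  230→7 (wrap): 240-230+7 = 17 bp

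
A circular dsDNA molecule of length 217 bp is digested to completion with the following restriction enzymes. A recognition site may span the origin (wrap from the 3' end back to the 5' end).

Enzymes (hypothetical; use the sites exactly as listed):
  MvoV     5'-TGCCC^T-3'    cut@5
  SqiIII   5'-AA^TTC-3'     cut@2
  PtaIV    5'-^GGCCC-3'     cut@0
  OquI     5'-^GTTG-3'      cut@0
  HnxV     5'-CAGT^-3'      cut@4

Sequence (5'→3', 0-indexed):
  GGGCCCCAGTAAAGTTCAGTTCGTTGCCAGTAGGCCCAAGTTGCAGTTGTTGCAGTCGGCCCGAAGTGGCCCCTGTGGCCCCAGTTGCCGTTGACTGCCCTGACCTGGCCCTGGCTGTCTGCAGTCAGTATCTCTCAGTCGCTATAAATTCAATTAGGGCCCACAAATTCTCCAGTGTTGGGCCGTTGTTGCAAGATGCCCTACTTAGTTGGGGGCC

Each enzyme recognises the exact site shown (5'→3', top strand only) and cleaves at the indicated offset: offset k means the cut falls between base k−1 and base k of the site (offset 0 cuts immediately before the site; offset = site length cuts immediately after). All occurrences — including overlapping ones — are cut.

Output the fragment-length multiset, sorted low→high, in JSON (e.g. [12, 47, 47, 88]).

Site scan:
  MvoV (TGCCCT, off=5): starts [95, 196] → cuts [100, 201]
  SqiIII (AATTC, off=2): starts [146, 165] → cuts [148, 167]
  PtaIV (GGCCC, off=0): starts [1, 32, 57, 67, 76, 106, 157] → cuts [1, 32, 57, 67, 76, 106, 157]
  OquI (GTTG, off=0): starts [22, 39, 45, 48, 83, 89, 176, 184, 187, 207] → cuts [22, 39, 45, 48, 83, 89, 176, 184, 187, 207]
  HnxV (CAGT, off=4): starts [6, 16, 27, 43, 52, 81, 121, 125, 135, 172] → cuts [10, 20, 31, 47, 56, 85, 125, 129, 139, 176]

Pooled cuts: [1, 10, 20, 22, 31, 32, 39, 45, 47, 48, 56, 57, 67, 76, 83, 85, 89, 100, 106, 125, 129, 139, 148, 157, 167, 176, 184, 187, 201, 207]

Fragments:
  1→10: 9 bp
  10→20: 10 bp
  20→22: 2 bp
  22→31: 9 bp
  31→32: 1 bp
  32→39: 7 bp
  39→45: 6 bp
  45→47: 2 bp
  47→48: 1 bp
  48→56: 8 bp
  56→57: 1 bp
  57→67: 10 bp
  67→76: 9 bp
  76→83: 7 bp
  83→85: 2 bp
  85→89: 4 bp
  89→100: 11 bp
  100→106: 6 bp
  106→125: 19 bp
  125→129: 4 bp
  129→139: 10 bp
  139→148: 9 bp
  148→157: 9 bp
  157→167: 10 bp
  167→176: 9 bp
  176→184: 8 bp
  184→187: 3 bp
  187→201: 14 bp
  201→207: 6 bp
  207→1 (wrap): 217-207+1 = 11 bp

[1,1,1,2,2,2,3,4,4,6,6,6,7,7,8,8,9,9,9,9,9,9,10,10,10,10,11,11,14,19]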